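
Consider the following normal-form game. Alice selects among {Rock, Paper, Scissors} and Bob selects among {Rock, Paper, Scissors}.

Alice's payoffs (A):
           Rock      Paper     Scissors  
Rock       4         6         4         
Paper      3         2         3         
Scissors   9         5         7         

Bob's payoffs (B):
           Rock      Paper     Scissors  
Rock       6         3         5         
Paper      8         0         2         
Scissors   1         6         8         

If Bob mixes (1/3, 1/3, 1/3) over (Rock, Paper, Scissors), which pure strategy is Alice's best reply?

Compute Alice's expected payoff from each pure strategy against the given mix.
Rock: (1/3)·4 + (1/3)·6 + (1/3)·4 = 14/3
Paper: (1/3)·3 + (1/3)·2 + (1/3)·3 = 8/3
Scissors: (1/3)·9 + (1/3)·5 + (1/3)·7 = 7
Highest expected payoff is 7, from Scissors.

Scissors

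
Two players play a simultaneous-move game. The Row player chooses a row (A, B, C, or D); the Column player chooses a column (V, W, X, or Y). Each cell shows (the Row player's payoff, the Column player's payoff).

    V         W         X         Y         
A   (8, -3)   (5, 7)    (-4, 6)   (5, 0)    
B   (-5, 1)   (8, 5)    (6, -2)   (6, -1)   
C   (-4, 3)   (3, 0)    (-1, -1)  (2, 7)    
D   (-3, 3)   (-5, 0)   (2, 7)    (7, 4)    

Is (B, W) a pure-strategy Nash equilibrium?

Yes

Holding the Column player at W: the Row player gets 8 from B, versus 5 from A, 3 from C, -5 from D. No profitable deviation for the Row player.
Holding the Row player at B: the Column player gets 5 from W, versus 1 from V, -2 from X, -1 from Y. No profitable deviation for the Column player either.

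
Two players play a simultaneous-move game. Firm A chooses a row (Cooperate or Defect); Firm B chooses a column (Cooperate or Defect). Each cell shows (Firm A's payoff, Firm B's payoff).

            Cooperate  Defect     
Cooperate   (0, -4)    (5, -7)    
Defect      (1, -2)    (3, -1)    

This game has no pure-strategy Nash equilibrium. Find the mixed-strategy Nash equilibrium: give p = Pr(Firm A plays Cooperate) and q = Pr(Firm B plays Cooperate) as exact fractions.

p = 1/4, q = 2/3

Each player's mixing probability is pinned down by making the *other* player indifferent.
Firm B indifferent between Cooperate and Defect: p·(-4) + (1−p)·(-2) = p·(-7) + (1−p)·(-1) ⟹ (-2) + (-2)p = (-1) + (-6)p ⟹ p = 1/4.
Firm A indifferent between Cooperate and Defect: q·0 + (1−q)·5 = q·1 + (1−q)·3 ⟹ 5 + (-5)q = 3 + (-2)q ⟹ q = 2/3.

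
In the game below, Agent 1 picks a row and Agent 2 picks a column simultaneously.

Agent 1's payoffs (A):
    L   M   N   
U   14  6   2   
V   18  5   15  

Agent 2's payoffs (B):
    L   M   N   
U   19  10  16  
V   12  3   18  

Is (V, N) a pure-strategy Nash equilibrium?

Yes

Holding Agent 2 at N: Agent 1 gets 15 from V, versus 2 from U. No profitable deviation for Agent 1.
Holding Agent 1 at V: Agent 2 gets 18 from N, versus 12 from L, 3 from M. No profitable deviation for Agent 2 either.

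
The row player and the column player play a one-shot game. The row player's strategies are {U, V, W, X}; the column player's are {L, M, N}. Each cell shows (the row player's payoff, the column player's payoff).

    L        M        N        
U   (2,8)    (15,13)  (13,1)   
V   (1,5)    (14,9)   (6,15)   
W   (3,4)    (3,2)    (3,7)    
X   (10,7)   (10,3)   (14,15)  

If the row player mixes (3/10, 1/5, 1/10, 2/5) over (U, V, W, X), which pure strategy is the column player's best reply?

Compute the column player's expected payoff from each pure strategy against the given mix.
L: (3/10)·8 + (1/5)·5 + (1/10)·4 + (2/5)·7 = 33/5
M: (3/10)·13 + (1/5)·9 + (1/10)·2 + (2/5)·3 = 71/10
N: (3/10)·1 + (1/5)·15 + (1/10)·7 + (2/5)·15 = 10
Highest expected payoff is 10, from N.

N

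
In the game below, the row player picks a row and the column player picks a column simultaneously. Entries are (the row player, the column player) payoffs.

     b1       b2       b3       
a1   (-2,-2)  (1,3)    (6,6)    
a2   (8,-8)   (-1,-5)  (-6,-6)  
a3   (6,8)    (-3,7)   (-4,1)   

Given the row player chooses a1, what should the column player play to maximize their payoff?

With the row player fixed at a1, the column player's payoffs are: b1 → -2, b2 → 3, b3 → 6.
The maximum is 6, achieved by b3.

b3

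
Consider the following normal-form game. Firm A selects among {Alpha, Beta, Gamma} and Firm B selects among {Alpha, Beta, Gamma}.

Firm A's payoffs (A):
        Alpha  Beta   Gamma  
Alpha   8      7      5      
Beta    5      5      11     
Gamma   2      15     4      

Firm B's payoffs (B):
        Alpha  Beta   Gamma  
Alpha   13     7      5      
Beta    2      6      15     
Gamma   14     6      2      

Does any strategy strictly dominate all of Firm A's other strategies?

No strictly dominant strategy

A strategy is strictly dominant if it gives Firm A a strictly higher payoff than every other strategy, against every choice by the opponent.
Alpha is not dominant: against Beta, Gamma gives 15 > 7.
Beta is not dominant: against Alpha, Alpha gives 8 > 5.
Gamma is not dominant: against Alpha, Alpha gives 8 > 2.
No single strategy is best against every opponent action.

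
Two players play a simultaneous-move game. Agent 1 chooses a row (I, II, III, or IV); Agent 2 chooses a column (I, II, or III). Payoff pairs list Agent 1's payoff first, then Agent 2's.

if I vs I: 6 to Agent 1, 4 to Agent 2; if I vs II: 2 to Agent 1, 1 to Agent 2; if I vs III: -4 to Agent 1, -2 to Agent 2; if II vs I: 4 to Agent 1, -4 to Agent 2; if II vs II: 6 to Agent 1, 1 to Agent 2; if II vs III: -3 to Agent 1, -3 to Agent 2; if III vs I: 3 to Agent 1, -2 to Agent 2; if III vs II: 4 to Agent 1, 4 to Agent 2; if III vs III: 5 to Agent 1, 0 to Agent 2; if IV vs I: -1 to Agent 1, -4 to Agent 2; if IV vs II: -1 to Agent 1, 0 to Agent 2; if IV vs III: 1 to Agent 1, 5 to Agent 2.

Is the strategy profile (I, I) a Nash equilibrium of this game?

Holding Agent 2 at I: Agent 1 gets 6 from I, versus 4 from II, 3 from III, -1 from IV. No profitable deviation for Agent 1.
Holding Agent 1 at I: Agent 2 gets 4 from I, versus 1 from II, -2 from III. No profitable deviation for Agent 2 either.

Yes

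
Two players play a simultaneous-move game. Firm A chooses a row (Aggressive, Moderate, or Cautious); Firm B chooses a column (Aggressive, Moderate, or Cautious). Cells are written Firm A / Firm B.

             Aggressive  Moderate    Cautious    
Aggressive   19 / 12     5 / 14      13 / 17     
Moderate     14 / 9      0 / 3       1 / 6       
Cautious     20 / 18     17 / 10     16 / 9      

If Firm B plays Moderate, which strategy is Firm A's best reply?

Cautious

With Firm B fixed at Moderate, Firm A's payoffs are: Aggressive → 5, Moderate → 0, Cautious → 17.
The maximum is 17, achieved by Cautious.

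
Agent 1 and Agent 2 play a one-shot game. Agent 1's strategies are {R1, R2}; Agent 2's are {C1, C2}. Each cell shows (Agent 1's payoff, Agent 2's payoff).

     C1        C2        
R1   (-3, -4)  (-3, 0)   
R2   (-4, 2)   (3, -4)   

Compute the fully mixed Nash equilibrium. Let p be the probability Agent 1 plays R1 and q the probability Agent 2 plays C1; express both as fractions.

p = 3/5, q = 6/7

Each player's mixing probability is pinned down by making the *other* player indifferent.
Agent 2 indifferent between C1 and C2: p·(-4) + (1−p)·2 = p·0 + (1−p)·(-4) ⟹ 2 + (-6)p = (-4) + 4p ⟹ p = 3/5.
Agent 1 indifferent between R1 and R2: q·(-3) + (1−q)·(-3) = q·(-4) + (1−q)·3 ⟹ (-3) + 0q = 3 + (-7)q ⟹ q = 6/7.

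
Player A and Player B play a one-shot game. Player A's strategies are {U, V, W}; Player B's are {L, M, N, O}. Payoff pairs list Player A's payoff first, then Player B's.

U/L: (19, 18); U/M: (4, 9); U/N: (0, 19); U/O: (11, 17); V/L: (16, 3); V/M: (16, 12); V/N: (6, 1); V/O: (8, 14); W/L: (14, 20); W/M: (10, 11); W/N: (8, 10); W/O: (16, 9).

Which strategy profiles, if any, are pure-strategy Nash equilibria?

None

Check mutual best responses: a cell is a NE iff neither player can gain by unilaterally deviating.
Player A's best responses — vs L: U (payoff 19); vs M: V (payoff 16); vs N: W (payoff 8); vs O: W (payoff 16).
Player B's best responses — vs U: N (payoff 19); vs V: O (payoff 14); vs W: L (payoff 20).
No cell has both players best-responding. For instance, Player A's best reply to M is V, but against V Player B prefers O over M.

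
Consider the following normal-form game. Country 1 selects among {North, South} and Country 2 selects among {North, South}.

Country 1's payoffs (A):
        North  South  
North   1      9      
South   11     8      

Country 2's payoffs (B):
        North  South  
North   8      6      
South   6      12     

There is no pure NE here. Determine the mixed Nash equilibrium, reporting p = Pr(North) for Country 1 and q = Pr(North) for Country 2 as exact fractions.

p = 3/4, q = 1/11

In a mixed NE each player is indifferent between their pure strategies, so the opponent's mix sets the indifference.
Country 2 indifferent between North and South: p·8 + (1−p)·6 = p·6 + (1−p)·12 ⟹ 6 + 2p = 12 + (-6)p ⟹ p = 3/4.
Country 1 indifferent between North and South: q·1 + (1−q)·9 = q·11 + (1−q)·8 ⟹ 9 + (-8)q = 8 + 3q ⟹ q = 1/11.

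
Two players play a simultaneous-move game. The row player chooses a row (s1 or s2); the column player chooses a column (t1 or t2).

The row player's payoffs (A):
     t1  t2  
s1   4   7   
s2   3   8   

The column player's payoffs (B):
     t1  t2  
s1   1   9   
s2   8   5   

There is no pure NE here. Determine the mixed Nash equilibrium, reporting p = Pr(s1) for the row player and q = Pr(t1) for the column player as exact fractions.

Each player's mixing probability is pinned down by making the *other* player indifferent.
The column player indifferent between t1 and t2: p·1 + (1−p)·8 = p·9 + (1−p)·5 ⟹ 8 + (-7)p = 5 + 4p ⟹ p = 3/11.
The row player indifferent between s1 and s2: q·4 + (1−q)·7 = q·3 + (1−q)·8 ⟹ 7 + (-3)q = 8 + (-5)q ⟹ q = 1/2.

p = 3/11, q = 1/2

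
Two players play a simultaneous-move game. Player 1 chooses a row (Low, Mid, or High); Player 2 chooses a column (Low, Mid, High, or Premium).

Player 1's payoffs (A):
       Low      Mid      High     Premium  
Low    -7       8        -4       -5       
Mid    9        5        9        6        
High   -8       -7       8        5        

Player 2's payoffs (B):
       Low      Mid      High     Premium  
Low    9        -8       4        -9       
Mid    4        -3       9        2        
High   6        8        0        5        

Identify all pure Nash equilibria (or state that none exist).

(Mid, High)

Check mutual best responses: a cell is a NE iff neither player can gain by unilaterally deviating.
Player 1's best responses — vs Low: Mid (payoff 9); vs Mid: Low (payoff 8); vs High: Mid (payoff 9); vs Premium: Mid (payoff 6).
Player 2's best responses — vs Low: Low (payoff 9); vs Mid: High (payoff 9); vs High: Mid (payoff 8).
The only mutual best response is (Mid, High); neither player gains by switching there.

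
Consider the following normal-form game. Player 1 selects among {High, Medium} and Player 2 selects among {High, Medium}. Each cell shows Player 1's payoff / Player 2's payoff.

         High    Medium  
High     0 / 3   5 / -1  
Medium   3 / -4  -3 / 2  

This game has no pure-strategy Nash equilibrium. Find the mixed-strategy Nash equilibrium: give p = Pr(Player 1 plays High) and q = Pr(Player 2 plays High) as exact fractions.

In a mixed NE each player is indifferent between their pure strategies, so the opponent's mix sets the indifference.
Player 2 indifferent between High and Medium: p·3 + (1−p)·(-4) = p·(-1) + (1−p)·2 ⟹ (-4) + 7p = 2 + (-3)p ⟹ p = 3/5.
Player 1 indifferent between High and Medium: q·0 + (1−q)·5 = q·3 + (1−q)·(-3) ⟹ 5 + (-5)q = (-3) + 6q ⟹ q = 8/11.

p = 3/5, q = 8/11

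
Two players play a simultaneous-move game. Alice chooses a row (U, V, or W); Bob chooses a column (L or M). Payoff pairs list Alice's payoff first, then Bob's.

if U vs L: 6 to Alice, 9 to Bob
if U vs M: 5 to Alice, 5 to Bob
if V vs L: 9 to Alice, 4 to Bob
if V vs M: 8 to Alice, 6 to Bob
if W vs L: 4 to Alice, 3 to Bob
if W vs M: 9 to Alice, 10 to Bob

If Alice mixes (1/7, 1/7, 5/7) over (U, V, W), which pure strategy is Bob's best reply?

Bob's best reply maximizes expected payoff against the mix.
L: (1/7)·9 + (1/7)·4 + (5/7)·3 = 4
M: (1/7)·5 + (1/7)·6 + (5/7)·10 = 61/7
Highest expected payoff is 61/7, from M.

M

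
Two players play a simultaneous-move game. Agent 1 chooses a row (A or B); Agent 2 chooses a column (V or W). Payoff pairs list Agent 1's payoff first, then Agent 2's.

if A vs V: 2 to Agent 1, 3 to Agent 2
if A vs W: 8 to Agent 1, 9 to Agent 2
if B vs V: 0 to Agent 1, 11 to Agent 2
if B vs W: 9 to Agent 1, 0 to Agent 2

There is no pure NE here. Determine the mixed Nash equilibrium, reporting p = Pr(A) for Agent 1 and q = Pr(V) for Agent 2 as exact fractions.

p = 11/17, q = 1/3

In a mixed NE each player is indifferent between their pure strategies, so the opponent's mix sets the indifference.
Agent 2 indifferent between V and W: p·3 + (1−p)·11 = p·9 + (1−p)·0 ⟹ 11 + (-8)p = 0 + 9p ⟹ p = 11/17.
Agent 1 indifferent between A and B: q·2 + (1−q)·8 = q·0 + (1−q)·9 ⟹ 8 + (-6)q = 9 + (-9)q ⟹ q = 1/3.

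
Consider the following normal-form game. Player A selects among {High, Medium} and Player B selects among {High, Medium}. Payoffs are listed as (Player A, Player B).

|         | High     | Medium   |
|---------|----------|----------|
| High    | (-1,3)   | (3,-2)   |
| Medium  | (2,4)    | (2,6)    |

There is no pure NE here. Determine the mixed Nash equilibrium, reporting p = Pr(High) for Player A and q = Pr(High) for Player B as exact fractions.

p = 2/7, q = 1/4

Each player's mixing probability is pinned down by making the *other* player indifferent.
Player B indifferent between High and Medium: p·3 + (1−p)·4 = p·(-2) + (1−p)·6 ⟹ 4 + (-1)p = 6 + (-8)p ⟹ p = 2/7.
Player A indifferent between High and Medium: q·(-1) + (1−q)·3 = q·2 + (1−q)·2 ⟹ 3 + (-4)q = 2 + 0q ⟹ q = 1/4.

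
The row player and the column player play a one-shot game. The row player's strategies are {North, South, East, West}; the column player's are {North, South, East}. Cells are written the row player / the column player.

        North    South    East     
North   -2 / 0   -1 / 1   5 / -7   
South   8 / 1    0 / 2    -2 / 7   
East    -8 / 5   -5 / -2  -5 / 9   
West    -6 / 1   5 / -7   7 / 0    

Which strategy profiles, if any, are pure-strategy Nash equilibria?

Find each player's best response to every opponent strategy; NE are the intersections.
The row player's best responses — vs North: South (payoff 8); vs South: West (payoff 5); vs East: West (payoff 7).
The column player's best responses — vs North: South (payoff 1); vs South: East (payoff 7); vs East: East (payoff 9); vs West: North (payoff 1).
No cell has both players best-responding. For instance, the row player's best reply to North is South, but against South the column player prefers East over North.

There is no pure-strategy Nash equilibrium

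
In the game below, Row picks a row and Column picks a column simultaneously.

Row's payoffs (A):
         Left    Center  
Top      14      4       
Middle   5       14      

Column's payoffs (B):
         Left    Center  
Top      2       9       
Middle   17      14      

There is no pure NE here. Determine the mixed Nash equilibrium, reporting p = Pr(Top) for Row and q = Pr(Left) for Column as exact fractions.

p = 3/10, q = 10/19

In a mixed NE each player is indifferent between their pure strategies, so the opponent's mix sets the indifference.
Column indifferent between Left and Center: p·2 + (1−p)·17 = p·9 + (1−p)·14 ⟹ 17 + (-15)p = 14 + (-5)p ⟹ p = 3/10.
Row indifferent between Top and Middle: q·14 + (1−q)·4 = q·5 + (1−q)·14 ⟹ 4 + 10q = 14 + (-9)q ⟹ q = 10/19.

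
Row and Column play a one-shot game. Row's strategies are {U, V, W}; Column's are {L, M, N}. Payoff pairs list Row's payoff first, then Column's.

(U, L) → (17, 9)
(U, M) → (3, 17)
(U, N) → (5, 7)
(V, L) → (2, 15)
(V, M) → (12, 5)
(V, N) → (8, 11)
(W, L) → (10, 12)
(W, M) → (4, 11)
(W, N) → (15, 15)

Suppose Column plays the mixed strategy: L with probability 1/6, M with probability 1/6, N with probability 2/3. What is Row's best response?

Compute Row's expected payoff from each pure strategy against the given mix.
U: (1/6)·17 + (1/6)·3 + (2/3)·5 = 20/3
V: (1/6)·2 + (1/6)·12 + (2/3)·8 = 23/3
W: (1/6)·10 + (1/6)·4 + (2/3)·15 = 37/3
Highest expected payoff is 37/3, from W.

W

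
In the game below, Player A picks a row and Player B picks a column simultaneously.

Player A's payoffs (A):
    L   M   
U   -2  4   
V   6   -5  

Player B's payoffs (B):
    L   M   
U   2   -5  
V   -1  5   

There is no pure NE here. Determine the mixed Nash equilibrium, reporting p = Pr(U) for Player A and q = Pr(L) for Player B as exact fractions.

In a mixed NE each player is indifferent between their pure strategies, so the opponent's mix sets the indifference.
Player B indifferent between L and M: p·2 + (1−p)·(-1) = p·(-5) + (1−p)·5 ⟹ (-1) + 3p = 5 + (-10)p ⟹ p = 6/13.
Player A indifferent between U and V: q·(-2) + (1−q)·4 = q·6 + (1−q)·(-5) ⟹ 4 + (-6)q = (-5) + 11q ⟹ q = 9/17.

p = 6/13, q = 9/17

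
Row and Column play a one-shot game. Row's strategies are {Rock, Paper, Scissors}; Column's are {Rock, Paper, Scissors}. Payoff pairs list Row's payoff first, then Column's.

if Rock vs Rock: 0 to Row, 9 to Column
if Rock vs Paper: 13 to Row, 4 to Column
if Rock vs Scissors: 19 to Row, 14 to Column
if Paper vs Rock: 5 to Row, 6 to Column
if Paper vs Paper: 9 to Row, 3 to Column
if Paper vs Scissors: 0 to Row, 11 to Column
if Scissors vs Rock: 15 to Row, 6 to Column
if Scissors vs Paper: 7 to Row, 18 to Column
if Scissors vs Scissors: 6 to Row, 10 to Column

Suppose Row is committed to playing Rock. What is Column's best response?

Scissors

With Row fixed at Rock, Column's payoffs are: Rock → 9, Paper → 4, Scissors → 14.
The maximum is 14, achieved by Scissors.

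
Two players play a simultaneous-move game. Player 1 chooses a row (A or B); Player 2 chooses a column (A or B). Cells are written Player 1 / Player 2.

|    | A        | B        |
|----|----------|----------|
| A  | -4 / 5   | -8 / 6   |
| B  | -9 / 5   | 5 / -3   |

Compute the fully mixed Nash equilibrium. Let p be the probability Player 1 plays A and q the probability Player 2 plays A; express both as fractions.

p = 8/9, q = 13/18

In a mixed NE each player is indifferent between their pure strategies, so the opponent's mix sets the indifference.
Player 2 indifferent between A and B: p·5 + (1−p)·5 = p·6 + (1−p)·(-3) ⟹ 5 + 0p = (-3) + 9p ⟹ p = 8/9.
Player 1 indifferent between A and B: q·(-4) + (1−q)·(-8) = q·(-9) + (1−q)·5 ⟹ (-8) + 4q = 5 + (-14)q ⟹ q = 13/18.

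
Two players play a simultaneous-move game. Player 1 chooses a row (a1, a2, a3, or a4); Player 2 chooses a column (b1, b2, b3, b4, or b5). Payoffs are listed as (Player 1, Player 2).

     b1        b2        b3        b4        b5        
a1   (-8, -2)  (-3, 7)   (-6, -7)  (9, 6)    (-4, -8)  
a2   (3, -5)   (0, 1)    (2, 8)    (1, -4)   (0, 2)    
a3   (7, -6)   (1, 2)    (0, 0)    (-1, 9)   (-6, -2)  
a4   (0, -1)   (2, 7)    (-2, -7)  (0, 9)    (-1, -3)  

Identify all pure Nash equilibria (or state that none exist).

Find each player's best response to every opponent strategy; NE are the intersections.
Player 1's best responses — vs b1: a3 (payoff 7); vs b2: a4 (payoff 2); vs b3: a2 (payoff 2); vs b4: a1 (payoff 9); vs b5: a2 (payoff 0).
Player 2's best responses — vs a1: b2 (payoff 7); vs a2: b3 (payoff 8); vs a3: b4 (payoff 9); vs a4: b4 (payoff 9).
The only mutual best response is (a2, b3); neither player gains by switching there.

(a2, b3)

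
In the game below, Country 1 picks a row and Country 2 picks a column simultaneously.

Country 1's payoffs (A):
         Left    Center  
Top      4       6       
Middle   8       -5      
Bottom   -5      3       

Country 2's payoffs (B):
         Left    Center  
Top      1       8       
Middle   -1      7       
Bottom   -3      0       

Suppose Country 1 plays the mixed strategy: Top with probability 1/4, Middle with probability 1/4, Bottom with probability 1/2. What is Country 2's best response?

Country 2's best reply maximizes expected payoff against the mix.
Left: (1/4)·1 + (1/4)·(-1) + (1/2)·(-3) = -3/2
Center: (1/4)·8 + (1/4)·7 + (1/2)·0 = 15/4
Highest expected payoff is 15/4, from Center.

Center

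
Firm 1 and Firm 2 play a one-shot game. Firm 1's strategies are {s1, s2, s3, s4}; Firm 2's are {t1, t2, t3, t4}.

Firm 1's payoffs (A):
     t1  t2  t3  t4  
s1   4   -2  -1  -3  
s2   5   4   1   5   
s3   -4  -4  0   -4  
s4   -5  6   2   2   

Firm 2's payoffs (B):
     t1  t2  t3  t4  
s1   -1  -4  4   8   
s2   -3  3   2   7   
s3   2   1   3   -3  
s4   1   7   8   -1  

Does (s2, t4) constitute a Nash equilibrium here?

Yes

Holding Firm 2 at t4: Firm 1 gets 5 from s2, versus -3 from s1, -4 from s3, 2 from s4. No profitable deviation for Firm 1.
Holding Firm 1 at s2: Firm 2 gets 7 from t4, versus -3 from t1, 3 from t2, 2 from t3. No profitable deviation for Firm 2 either.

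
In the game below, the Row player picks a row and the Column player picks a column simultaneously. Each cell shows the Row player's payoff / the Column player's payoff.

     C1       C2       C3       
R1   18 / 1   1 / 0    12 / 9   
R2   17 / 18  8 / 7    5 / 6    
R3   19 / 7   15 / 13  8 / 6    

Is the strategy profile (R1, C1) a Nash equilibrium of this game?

Holding the Column player at C1: the Row player gets 18 from R1 but could get 19 by switching to R3. The Row player has a profitable deviation.

No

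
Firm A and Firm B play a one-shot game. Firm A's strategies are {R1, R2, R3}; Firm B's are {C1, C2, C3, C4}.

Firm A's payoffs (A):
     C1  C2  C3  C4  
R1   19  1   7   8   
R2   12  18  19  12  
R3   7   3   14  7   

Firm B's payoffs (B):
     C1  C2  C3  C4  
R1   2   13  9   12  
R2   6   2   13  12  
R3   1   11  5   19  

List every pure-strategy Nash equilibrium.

(R2, C3)

Find each player's best response to every opponent strategy; NE are the intersections.
Firm A's best responses — vs C1: R1 (payoff 19); vs C2: R2 (payoff 18); vs C3: R2 (payoff 19); vs C4: R2 (payoff 12).
Firm B's best responses — vs R1: C2 (payoff 13); vs R2: C3 (payoff 13); vs R3: C4 (payoff 19).
The only mutual best response is (R2, C3); neither player gains by switching there.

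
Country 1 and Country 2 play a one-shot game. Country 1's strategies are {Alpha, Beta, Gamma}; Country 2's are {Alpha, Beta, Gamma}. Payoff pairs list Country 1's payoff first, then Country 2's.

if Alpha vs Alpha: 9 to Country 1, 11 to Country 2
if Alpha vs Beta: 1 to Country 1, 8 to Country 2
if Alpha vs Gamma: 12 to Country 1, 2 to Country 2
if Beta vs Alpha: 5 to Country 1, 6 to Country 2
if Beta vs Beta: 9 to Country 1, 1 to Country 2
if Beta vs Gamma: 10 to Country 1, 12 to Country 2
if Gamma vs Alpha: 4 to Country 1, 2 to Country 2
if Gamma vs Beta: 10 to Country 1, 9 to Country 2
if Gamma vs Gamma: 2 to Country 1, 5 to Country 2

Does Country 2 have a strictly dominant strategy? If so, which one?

A strategy is strictly dominant if it gives Country 2 a strictly higher payoff than every other strategy, against every choice by the opponent.
Alpha is not dominant: against Beta, Gamma gives 12 > 6.
Beta is not dominant: against Alpha, Alpha gives 11 > 8.
Gamma is not dominant: against Alpha, Alpha gives 11 > 2.
No single strategy is best against every opponent action.

None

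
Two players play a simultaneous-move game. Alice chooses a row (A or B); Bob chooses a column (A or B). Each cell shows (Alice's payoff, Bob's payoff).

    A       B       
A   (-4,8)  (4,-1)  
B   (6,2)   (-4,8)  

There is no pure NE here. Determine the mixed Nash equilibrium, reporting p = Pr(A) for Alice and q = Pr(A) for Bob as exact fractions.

p = 2/5, q = 4/9

In a mixed NE each player is indifferent between their pure strategies, so the opponent's mix sets the indifference.
Bob indifferent between A and B: p·8 + (1−p)·2 = p·(-1) + (1−p)·8 ⟹ 2 + 6p = 8 + (-9)p ⟹ p = 2/5.
Alice indifferent between A and B: q·(-4) + (1−q)·4 = q·6 + (1−q)·(-4) ⟹ 4 + (-8)q = (-4) + 10q ⟹ q = 4/9.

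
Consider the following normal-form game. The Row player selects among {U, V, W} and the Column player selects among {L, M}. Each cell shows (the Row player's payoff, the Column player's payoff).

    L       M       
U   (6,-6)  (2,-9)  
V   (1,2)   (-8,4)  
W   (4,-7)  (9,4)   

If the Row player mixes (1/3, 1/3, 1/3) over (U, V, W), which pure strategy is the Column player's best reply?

The Column player's best reply maximizes expected payoff against the mix.
L: (1/3)·(-6) + (1/3)·2 + (1/3)·(-7) = -11/3
M: (1/3)·(-9) + (1/3)·4 + (1/3)·4 = -1/3
Highest expected payoff is -1/3, from M.

M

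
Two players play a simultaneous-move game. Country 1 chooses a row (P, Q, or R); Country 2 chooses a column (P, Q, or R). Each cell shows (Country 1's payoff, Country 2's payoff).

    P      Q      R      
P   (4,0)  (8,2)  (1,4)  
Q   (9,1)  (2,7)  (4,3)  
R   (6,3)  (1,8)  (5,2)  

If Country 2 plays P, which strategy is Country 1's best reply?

Q

With Country 2 fixed at P, Country 1's payoffs are: P → 4, Q → 9, R → 6.
The maximum is 9, achieved by Q.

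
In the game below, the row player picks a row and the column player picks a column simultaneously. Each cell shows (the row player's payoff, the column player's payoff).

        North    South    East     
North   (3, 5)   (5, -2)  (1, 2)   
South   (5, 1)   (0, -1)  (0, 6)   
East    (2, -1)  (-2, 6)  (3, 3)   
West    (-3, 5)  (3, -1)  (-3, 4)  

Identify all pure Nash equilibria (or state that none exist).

There is no pure-strategy Nash equilibrium

A profile is a Nash equilibrium when each player is best-responding to the other.
The row player's best responses — vs North: South (payoff 5); vs South: North (payoff 5); vs East: East (payoff 3).
The column player's best responses — vs North: North (payoff 5); vs South: East (payoff 6); vs East: South (payoff 6); vs West: North (payoff 5).
No cell has both players best-responding. For instance, the row player's best reply to North is South, but against South the column player prefers East over North.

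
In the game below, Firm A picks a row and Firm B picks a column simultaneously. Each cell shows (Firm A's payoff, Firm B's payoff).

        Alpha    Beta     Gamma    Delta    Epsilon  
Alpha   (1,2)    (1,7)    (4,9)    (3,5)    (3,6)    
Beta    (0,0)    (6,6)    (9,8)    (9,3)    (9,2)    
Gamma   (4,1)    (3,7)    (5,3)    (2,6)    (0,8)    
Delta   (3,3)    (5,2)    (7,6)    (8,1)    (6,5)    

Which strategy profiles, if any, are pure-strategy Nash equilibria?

(Beta, Gamma)

Check mutual best responses: a cell is a NE iff neither player can gain by unilaterally deviating.
Firm A's best responses — vs Alpha: Gamma (payoff 4); vs Beta: Beta (payoff 6); vs Gamma: Beta (payoff 9); vs Delta: Beta (payoff 9); vs Epsilon: Beta (payoff 9).
Firm B's best responses — vs Alpha: Gamma (payoff 9); vs Beta: Gamma (payoff 8); vs Gamma: Epsilon (payoff 8); vs Delta: Gamma (payoff 6).
The only mutual best response is (Beta, Gamma); neither player gains by switching there.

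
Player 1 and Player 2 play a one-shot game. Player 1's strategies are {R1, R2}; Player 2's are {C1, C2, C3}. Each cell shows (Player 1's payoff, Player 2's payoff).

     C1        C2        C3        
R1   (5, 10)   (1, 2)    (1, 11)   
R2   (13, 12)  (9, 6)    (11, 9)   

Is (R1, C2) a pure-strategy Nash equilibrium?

Holding Player 2 at C2: Player 1 gets 1 from R1 but could get 9 by switching to R2. Player 1 has a profitable deviation.

No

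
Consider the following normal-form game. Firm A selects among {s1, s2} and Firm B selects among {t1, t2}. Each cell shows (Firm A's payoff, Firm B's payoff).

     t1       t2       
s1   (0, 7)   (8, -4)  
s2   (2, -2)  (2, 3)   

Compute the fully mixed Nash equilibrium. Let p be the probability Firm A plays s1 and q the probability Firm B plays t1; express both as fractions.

In a mixed NE each player is indifferent between their pure strategies, so the opponent's mix sets the indifference.
Firm B indifferent between t1 and t2: p·7 + (1−p)·(-2) = p·(-4) + (1−p)·3 ⟹ (-2) + 9p = 3 + (-7)p ⟹ p = 5/16.
Firm A indifferent between s1 and s2: q·0 + (1−q)·8 = q·2 + (1−q)·2 ⟹ 8 + (-8)q = 2 + 0q ⟹ q = 3/4.

p = 5/16, q = 3/4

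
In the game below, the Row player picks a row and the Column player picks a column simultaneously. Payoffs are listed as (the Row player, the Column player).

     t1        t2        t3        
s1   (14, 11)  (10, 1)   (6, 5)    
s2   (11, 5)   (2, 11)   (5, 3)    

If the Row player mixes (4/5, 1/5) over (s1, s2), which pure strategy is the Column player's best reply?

t1

Compute the Column player's expected payoff from each pure strategy against the given mix.
t1: (4/5)·11 + (1/5)·5 = 49/5
t2: (4/5)·1 + (1/5)·11 = 3
t3: (4/5)·5 + (1/5)·3 = 23/5
Highest expected payoff is 49/5, from t1.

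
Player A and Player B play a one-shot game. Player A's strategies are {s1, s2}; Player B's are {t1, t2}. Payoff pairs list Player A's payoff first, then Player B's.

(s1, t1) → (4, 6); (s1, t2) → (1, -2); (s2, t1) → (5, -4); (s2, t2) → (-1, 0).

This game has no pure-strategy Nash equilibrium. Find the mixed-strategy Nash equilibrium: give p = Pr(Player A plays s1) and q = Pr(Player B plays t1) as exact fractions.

p = 1/3, q = 2/3

In a mixed NE each player is indifferent between their pure strategies, so the opponent's mix sets the indifference.
Player B indifferent between t1 and t2: p·6 + (1−p)·(-4) = p·(-2) + (1−p)·0 ⟹ (-4) + 10p = 0 + (-2)p ⟹ p = 1/3.
Player A indifferent between s1 and s2: q·4 + (1−q)·1 = q·5 + (1−q)·(-1) ⟹ 1 + 3q = (-1) + 6q ⟹ q = 2/3.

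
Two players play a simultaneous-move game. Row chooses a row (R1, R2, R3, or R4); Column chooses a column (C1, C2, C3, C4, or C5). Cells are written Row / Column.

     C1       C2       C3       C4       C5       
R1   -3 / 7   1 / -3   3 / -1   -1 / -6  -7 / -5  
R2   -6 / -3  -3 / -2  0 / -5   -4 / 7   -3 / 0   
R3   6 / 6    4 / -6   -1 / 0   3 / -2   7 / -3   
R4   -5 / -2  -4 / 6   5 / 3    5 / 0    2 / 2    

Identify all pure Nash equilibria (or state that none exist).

(R3, C1)

Find each player's best response to every opponent strategy; NE are the intersections.
Row's best responses — vs C1: R3 (payoff 6); vs C2: R3 (payoff 4); vs C3: R4 (payoff 5); vs C4: R4 (payoff 5); vs C5: R3 (payoff 7).
Column's best responses — vs R1: C1 (payoff 7); vs R2: C4 (payoff 7); vs R3: C1 (payoff 6); vs R4: C2 (payoff 6).
The only mutual best response is (R3, C1); neither player gains by switching there.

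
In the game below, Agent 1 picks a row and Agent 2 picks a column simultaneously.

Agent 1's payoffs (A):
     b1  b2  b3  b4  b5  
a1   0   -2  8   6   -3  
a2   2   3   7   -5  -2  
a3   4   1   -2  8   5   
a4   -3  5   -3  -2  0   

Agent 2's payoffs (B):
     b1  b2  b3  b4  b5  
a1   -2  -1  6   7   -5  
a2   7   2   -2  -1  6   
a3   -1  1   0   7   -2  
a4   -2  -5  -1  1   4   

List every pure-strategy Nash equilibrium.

(a3, b4)

Find each player's best response to every opponent strategy; NE are the intersections.
Agent 1's best responses — vs b1: a3 (payoff 4); vs b2: a4 (payoff 5); vs b3: a1 (payoff 8); vs b4: a3 (payoff 8); vs b5: a3 (payoff 5).
Agent 2's best responses — vs a1: b4 (payoff 7); vs a2: b1 (payoff 7); vs a3: b4 (payoff 7); vs a4: b5 (payoff 4).
The only mutual best response is (a3, b4); neither player gains by switching there.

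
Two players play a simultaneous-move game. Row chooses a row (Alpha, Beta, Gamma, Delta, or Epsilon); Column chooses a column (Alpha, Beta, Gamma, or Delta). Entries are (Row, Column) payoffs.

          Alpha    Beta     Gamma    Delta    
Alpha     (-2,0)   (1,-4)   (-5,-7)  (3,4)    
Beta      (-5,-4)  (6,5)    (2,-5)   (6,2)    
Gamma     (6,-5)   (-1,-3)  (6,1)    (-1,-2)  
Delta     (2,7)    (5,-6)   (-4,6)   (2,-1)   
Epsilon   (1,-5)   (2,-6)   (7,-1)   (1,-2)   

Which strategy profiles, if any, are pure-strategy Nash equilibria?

Find each player's best response to every opponent strategy; NE are the intersections.
Row's best responses — vs Alpha: Gamma (payoff 6); vs Beta: Beta (payoff 6); vs Gamma: Epsilon (payoff 7); vs Delta: Beta (payoff 6).
Column's best responses — vs Alpha: Delta (payoff 4); vs Beta: Beta (payoff 5); vs Gamma: Gamma (payoff 1); vs Delta: Alpha (payoff 7); vs Epsilon: Gamma (payoff -1).
Mutual best responses occur at (Beta, Beta) and (Epsilon, Gamma); at each, neither player gains by switching.

(Beta, Beta) and (Epsilon, Gamma)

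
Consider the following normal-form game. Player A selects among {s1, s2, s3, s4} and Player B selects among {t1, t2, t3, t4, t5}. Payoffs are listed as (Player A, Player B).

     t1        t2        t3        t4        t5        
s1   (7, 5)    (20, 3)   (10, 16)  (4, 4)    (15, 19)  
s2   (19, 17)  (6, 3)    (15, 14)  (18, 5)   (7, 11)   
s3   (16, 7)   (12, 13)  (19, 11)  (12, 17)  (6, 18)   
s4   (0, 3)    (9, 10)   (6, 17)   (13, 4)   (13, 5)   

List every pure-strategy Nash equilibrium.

Find each player's best response to every opponent strategy; NE are the intersections.
Player A's best responses — vs t1: s2 (payoff 19); vs t2: s1 (payoff 20); vs t3: s3 (payoff 19); vs t4: s2 (payoff 18); vs t5: s1 (payoff 15).
Player B's best responses — vs s1: t5 (payoff 19); vs s2: t1 (payoff 17); vs s3: t5 (payoff 18); vs s4: t3 (payoff 17).
Mutual best responses occur at (s1, t5) and (s2, t1); at each, neither player gains by switching.

(s1, t5) and (s2, t1)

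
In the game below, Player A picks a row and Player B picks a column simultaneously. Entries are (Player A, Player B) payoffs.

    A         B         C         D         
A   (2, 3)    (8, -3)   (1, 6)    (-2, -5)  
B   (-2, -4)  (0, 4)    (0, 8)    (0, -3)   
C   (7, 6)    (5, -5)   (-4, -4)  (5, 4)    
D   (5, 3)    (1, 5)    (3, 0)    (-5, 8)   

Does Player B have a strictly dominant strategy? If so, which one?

A strategy is strictly dominant if it gives Player B a strictly higher payoff than every other strategy, against every choice by the opponent.
A is not dominant: against A, C gives 6 > 3.
B is not dominant: against A, A gives 3 > -3.
C is not dominant: against C, A gives 6 > -4.
D is not dominant: against A, A gives 3 > -5.
No single strategy is best against every opponent action.

No strictly dominant strategy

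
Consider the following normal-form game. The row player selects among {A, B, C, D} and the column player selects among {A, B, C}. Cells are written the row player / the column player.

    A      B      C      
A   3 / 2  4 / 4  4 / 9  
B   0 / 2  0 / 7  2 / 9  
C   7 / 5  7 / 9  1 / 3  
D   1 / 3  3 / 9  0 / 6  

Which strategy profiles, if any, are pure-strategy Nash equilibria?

Check mutual best responses: a cell is a NE iff neither player can gain by unilaterally deviating.
The row player's best responses — vs A: C (payoff 7); vs B: C (payoff 7); vs C: A (payoff 4).
The column player's best responses — vs A: C (payoff 9); vs B: C (payoff 9); vs C: B (payoff 9); vs D: B (payoff 9).
Mutual best responses occur at (A, C) and (C, B); at each, neither player gains by switching.

(A, C) and (C, B)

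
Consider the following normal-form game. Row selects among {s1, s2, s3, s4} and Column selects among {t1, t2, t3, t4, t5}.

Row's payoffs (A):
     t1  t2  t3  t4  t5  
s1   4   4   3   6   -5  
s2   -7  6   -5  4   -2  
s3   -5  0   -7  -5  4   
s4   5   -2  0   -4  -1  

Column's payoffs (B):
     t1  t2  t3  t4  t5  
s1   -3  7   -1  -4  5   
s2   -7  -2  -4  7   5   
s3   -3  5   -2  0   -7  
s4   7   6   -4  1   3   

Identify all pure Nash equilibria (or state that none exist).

(s4, t1)

Check mutual best responses: a cell is a NE iff neither player can gain by unilaterally deviating.
Row's best responses — vs t1: s4 (payoff 5); vs t2: s2 (payoff 6); vs t3: s1 (payoff 3); vs t4: s1 (payoff 6); vs t5: s3 (payoff 4).
Column's best responses — vs s1: t2 (payoff 7); vs s2: t4 (payoff 7); vs s3: t2 (payoff 5); vs s4: t1 (payoff 7).
The only mutual best response is (s4, t1); neither player gains by switching there.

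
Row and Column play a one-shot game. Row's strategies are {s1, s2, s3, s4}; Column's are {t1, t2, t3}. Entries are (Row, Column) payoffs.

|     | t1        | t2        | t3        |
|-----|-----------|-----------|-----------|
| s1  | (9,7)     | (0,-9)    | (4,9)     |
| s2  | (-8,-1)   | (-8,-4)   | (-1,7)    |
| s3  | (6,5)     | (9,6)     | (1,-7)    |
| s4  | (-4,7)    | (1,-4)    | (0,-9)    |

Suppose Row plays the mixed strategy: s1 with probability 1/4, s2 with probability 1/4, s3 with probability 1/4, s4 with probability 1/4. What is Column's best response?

t1

Column's best reply maximizes expected payoff against the mix.
t1: (1/4)·7 + (1/4)·(-1) + (1/4)·5 + (1/4)·7 = 9/2
t2: (1/4)·(-9) + (1/4)·(-4) + (1/4)·6 + (1/4)·(-4) = -11/4
t3: (1/4)·9 + (1/4)·7 + (1/4)·(-7) + (1/4)·(-9) = 0
Highest expected payoff is 9/2, from t1.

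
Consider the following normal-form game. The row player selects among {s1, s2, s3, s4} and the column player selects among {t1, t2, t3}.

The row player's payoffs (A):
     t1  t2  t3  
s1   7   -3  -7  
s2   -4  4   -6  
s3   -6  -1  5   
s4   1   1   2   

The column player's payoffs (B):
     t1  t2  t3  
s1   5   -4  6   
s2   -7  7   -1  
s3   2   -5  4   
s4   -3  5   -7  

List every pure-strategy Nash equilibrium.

(s2, t2) and (s3, t3)

Find each player's best response to every opponent strategy; NE are the intersections.
The row player's best responses — vs t1: s1 (payoff 7); vs t2: s2 (payoff 4); vs t3: s3 (payoff 5).
The column player's best responses — vs s1: t3 (payoff 6); vs s2: t2 (payoff 7); vs s3: t3 (payoff 4); vs s4: t2 (payoff 5).
Mutual best responses occur at (s2, t2) and (s3, t3); at each, neither player gains by switching.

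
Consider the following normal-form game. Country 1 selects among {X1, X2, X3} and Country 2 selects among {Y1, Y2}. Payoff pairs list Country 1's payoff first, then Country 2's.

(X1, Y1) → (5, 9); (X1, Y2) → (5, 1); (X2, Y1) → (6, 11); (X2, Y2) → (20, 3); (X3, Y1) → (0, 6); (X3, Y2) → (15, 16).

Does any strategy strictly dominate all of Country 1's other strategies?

A strategy is strictly dominant if it gives Country 1 a strictly higher payoff than every other strategy, against every choice by the opponent.
X2 strictly dominates: vs Y1: 6 > each of {5, 0}; vs Y2: 20 > each of {5, 15}.

X2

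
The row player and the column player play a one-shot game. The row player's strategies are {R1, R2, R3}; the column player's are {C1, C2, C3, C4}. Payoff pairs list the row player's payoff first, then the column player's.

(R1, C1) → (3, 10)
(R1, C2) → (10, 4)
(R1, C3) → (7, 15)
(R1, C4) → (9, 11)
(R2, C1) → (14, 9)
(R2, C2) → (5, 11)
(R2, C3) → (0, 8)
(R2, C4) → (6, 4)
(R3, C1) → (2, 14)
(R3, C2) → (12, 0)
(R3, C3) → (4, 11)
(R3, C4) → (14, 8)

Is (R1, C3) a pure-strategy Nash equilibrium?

Yes

Holding the column player at C3: the row player gets 7 from R1, versus 0 from R2, 4 from R3. No profitable deviation for the row player.
Holding the row player at R1: the column player gets 15 from C3, versus 10 from C1, 4 from C2, 11 from C4. No profitable deviation for the column player either.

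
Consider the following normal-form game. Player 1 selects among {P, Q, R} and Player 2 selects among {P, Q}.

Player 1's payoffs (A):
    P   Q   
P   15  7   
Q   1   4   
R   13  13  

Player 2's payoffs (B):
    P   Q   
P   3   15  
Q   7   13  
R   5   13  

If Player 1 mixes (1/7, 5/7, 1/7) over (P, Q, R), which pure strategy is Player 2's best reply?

Q

Compute Player 2's expected payoff from each pure strategy against the given mix.
P: (1/7)·3 + (5/7)·7 + (1/7)·5 = 43/7
Q: (1/7)·15 + (5/7)·13 + (1/7)·13 = 93/7
Highest expected payoff is 93/7, from Q.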